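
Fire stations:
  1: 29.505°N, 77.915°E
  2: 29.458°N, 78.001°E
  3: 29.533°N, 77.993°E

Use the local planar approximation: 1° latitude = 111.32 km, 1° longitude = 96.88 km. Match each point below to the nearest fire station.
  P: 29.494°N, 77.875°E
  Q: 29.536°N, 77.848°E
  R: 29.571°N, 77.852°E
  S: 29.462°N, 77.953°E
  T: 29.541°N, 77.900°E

P→1; Q→1; R→1; S→2; T→1

P at 29.494°N, 77.875°E:
  1: 4.064 km
  2: 12.848 km
  3: 12.228 km
  → nearest: 1 (4.064 km)
Q at 29.536°N, 77.848°E:
  1: 7.351 km
  2: 17.179 km
  3: 14.052 km
  → nearest: 1 (7.351 km)
R at 29.571°N, 77.852°E:
  1: 9.552 km
  2: 19.147 km
  3: 14.300 km
  → nearest: 1 (9.552 km)
S at 29.462°N, 77.953°E:
  1: 6.039 km
  2: 4.672 km
  3: 8.803 km
  → nearest: 2 (4.672 km)
T at 29.541°N, 77.900°E:
  1: 4.263 km
  2: 13.458 km
  3: 9.054 km
  → nearest: 1 (4.263 km)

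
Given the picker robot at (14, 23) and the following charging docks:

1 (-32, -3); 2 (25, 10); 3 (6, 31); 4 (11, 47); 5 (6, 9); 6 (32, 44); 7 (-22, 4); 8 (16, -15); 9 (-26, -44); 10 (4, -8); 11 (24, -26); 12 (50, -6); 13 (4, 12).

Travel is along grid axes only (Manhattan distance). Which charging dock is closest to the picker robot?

3

Distances from (14, 23):
1: |-46| + |-26| = 46 + 26 = 72
2: |11| + |-13| = 11 + 13 = 24
3: |-8| + |8| = 8 + 8 = 16
4: |-3| + |24| = 3 + 24 = 27
5: |-8| + |-14| = 8 + 14 = 22
6: |18| + |21| = 18 + 21 = 39
7: |-36| + |-19| = 36 + 19 = 55
8: |2| + |-38| = 2 + 38 = 40
9: |-40| + |-67| = 40 + 67 = 107
10: |-10| + |-31| = 10 + 31 = 41
11: |10| + |-49| = 10 + 49 = 59
12: |36| + |-29| = 36 + 29 = 65
13: |-10| + |-11| = 10 + 11 = 21
Minimum: 3 at 16.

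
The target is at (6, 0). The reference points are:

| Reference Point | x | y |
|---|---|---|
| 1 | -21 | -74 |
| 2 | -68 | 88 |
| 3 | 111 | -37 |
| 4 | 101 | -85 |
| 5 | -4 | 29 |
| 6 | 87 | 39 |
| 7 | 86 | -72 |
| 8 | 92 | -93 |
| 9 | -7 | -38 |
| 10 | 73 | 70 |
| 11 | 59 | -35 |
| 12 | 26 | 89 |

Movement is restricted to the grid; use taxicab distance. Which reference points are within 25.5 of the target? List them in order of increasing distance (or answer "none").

none

Distances from (6, 0):
1: 101
2: 162
3: 142
4: 180
5: 39
6: 120
7: 152
8: 179
9: 51
10: 137
11: 88
12: 109
Threshold 25.5: none within range.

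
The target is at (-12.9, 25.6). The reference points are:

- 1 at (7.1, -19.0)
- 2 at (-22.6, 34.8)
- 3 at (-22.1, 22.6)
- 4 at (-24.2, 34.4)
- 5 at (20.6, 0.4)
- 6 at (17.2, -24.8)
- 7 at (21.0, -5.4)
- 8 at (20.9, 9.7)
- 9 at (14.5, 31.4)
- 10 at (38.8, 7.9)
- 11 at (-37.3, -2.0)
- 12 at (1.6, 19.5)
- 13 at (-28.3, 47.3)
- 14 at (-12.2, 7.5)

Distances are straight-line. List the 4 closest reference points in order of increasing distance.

3, 2, 4, 12

Distances from (-12.9, 25.6):
1: 48.9
2: 13.4
3: 9.7
4: 14.3
5: 41.9
6: 58.7
7: 45.9
8: 37.4
9: 28.0
10: 54.6
11: 36.8
12: 15.7
13: 26.6
14: 18.1
Sorted: 3 (9.7) < 2 (13.4) < 4 (14.3) < 12 (15.7) < 14 (18.1) < 13 (26.6) < …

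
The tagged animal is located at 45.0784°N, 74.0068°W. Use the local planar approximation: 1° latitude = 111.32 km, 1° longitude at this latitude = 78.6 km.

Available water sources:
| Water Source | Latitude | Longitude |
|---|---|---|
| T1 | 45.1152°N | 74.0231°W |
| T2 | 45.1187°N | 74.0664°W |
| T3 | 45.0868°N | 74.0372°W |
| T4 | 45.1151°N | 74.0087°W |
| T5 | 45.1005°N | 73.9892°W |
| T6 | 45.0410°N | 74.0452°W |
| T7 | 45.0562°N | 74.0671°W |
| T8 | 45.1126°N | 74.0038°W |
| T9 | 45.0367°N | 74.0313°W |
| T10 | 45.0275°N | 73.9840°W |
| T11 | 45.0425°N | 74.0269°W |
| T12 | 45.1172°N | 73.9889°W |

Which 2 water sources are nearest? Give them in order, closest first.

Distances from 45.0784°N, 74.0068°W:
T1: √((0.0368·111.32)² + (-0.0163·78.6)²) = √(16.781935 + 1.641422) = 4.2922 km
T2: √((0.0403·111.32)² + (-0.0596·78.6)²) = √(20.125955 + 21.945102) = 6.4862 km
T3: √((0.0084·111.32)² + (-0.0304·78.6)²) = √(0.874390 + 5.709424) = 2.5659 km
T4: √((0.0367·111.32)² + (-0.0019·78.6)²) = √(16.690853 + 0.022302) = 4.0882 km
T5: √((0.0221·111.32)² + (0.0176·78.6)²) = √(6.052446 + 1.913685) = 2.8224 km
T6: √((-0.0374·111.32)² + (-0.0384·78.6)²) = √(17.333633 + 9.109773) = 5.1423 km
T7: √((-0.0222·111.32)² + (-0.0603·78.6)²) = √(6.107343 + 22.463619) = 5.3452 km
T8: √((0.0342·111.32)² + (0.0030·78.6)²) = √(14.494345 + 0.055602) = 3.8144 km
T9: √((-0.0417·111.32)² + (-0.0245·78.6)²) = √(21.548572 + 3.708320) = 5.0256 km
T10: √((-0.0509·111.32)² + (0.0228·78.6)²) = √(32.105686 + 3.211551) = 5.9428 km
T11: √((-0.0359·111.32)² + (-0.0201·78.6)²) = √(15.971117 + 2.495958) = 4.2973 km
T12: √((0.0388·111.32)² + (0.0179·78.6)²) = √(18.655627 + 1.979480) = 4.5426 km
Sorted: T3 (2.5659 km) < T5 (2.8224 km) < T8 (3.8144 km) < T4 (4.0882 km) < …

T3, T5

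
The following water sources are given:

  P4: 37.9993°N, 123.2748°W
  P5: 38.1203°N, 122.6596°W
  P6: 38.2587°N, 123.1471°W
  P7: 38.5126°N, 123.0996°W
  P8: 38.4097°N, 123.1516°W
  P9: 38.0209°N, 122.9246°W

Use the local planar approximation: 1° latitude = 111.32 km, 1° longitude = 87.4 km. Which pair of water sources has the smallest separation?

Pairwise distances:
P7–P8: √((-0.1029·111.32)² + (-0.0520·87.4)²) = √(131.213085 + 20.655207) = 12.3235 km
P6–P8: √((0.1510·111.32)² + (-0.0045·87.4)²) = √(282.553239 + 0.154685) = 16.8139 km
P5–P9: √((-0.0994·111.32)² + (-0.2650·87.4)²) = √(122.438828 + 536.431921) = 25.6685 km
P6–P7: √((0.2539·111.32)² + (0.0475·87.4)²) = √(798.862062 + 17.234952) = 28.5674 km
P4–P9: √((0.0216·111.32)² + (0.3502·87.4)²) = √(5.781678 + 936.817832) = 30.7018 km
P4–P6: √((0.2594·111.32)² + (0.1277·87.4)²) = √(833.846939 + 124.567475) = 30.9583 km
P6–P9: √((-0.2378·111.32)² + (0.2225·87.4)²) = √(700.761278 + 378.166362) = 32.8470 km
P5–P6: √((0.1384·111.32)² + (-0.4875·87.4)²) = √(237.366035 + 1815.399056) = 45.3075 km
P4–P8: √((0.4104·111.32)² + (0.1232·87.4)²) = √(2087.185743 + 115.942933) = 46.9375 km
P8–P9: √((-0.3888·111.32)² + (0.2270·87.4)²) = √(1873.263658 + 393.617664) = 47.6118 km
P5–P8: √((0.2894·111.32)² + (-0.4920·87.4)²) = √(1037.871171 + 1849.068801) = 53.7303 km
P4–P5: √((0.1210·111.32)² + (0.6152·87.4)²) = √(181.433357 + 2891.049442) = 55.4300 km
P7–P9: √((-0.4917·111.32)² + (0.1750·87.4)²) = √(2996.034513 + 233.937025) = 56.8328 km
P5–P7: √((0.3923·111.32)² + (-0.4400·87.4)²) = √(1907.141917 + 1478.863936) = 58.1894 km
P4–P7: √((0.5133·111.32)² + (0.1752·87.4)²) = √(3265.043140 + 234.472044) = 59.1567 km
Closest pair: P7–P8 at 12.3235 km.

P7 and P8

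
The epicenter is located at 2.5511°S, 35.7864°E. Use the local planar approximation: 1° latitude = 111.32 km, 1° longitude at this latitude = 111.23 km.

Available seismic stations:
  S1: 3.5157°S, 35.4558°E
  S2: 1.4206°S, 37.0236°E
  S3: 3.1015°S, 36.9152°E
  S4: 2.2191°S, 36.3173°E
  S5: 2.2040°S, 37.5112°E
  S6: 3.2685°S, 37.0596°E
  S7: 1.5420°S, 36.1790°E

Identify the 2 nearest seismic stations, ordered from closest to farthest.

Distances from 2.5511°S, 35.7864°E:
S1: 113.5013 km
S2: 186.4808 km
S3: 139.7086 km
S4: 69.6638 km
S5: 195.7019 km
S6: 162.5836 km
S7: 120.5225 km
Sorted: S4 (69.6638 km) < S1 (113.5013 km) < S7 (120.5225 km) < S3 (139.7086 km) < …

S4, S1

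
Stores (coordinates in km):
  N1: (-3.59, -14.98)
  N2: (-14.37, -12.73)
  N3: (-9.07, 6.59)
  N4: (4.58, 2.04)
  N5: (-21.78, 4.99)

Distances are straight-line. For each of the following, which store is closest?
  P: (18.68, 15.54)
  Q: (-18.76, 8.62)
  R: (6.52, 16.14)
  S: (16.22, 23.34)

P→N4; Q→N5; R→N4; S→N4

P at (18.68, 15.54):
  N1: 37.78 km
  N2: 43.49 km
  N3: 29.16 km
  N4: 19.52 km
  N5: 41.81 km
  → nearest: N4 (19.52 km)
Q at (-18.76, 8.62):
  N1: 28.06 km
  N2: 21.80 km
  N3: 9.90 km
  N4: 24.25 km
  N5: 4.72 km
  → nearest: N5 (4.72 km)
R at (6.52, 16.14):
  N1: 32.72 km
  N2: 35.64 km
  N3: 18.28 km
  N4: 14.23 km
  N5: 30.42 km
  → nearest: N4 (14.23 km)
S at (16.22, 23.34):
  N1: 43.14 km
  N2: 47.29 km
  N3: 30.33 km
  N4: 24.27 km
  N5: 42.20 km
  → nearest: N4 (24.27 km)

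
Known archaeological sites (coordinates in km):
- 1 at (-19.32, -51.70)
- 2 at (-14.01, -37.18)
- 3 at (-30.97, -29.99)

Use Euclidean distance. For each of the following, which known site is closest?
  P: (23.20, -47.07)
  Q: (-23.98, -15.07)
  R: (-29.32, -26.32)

P→2; Q→3; R→3

P at (23.20, -47.07):
  1: √((-42.52)² + (-4.63)²) = √(1807.9504 + 21.4369) = 42.77 km
  2: √((-37.21)² + (9.89)²) = √(1384.5841 + 97.8121) = 38.50 km
  3: √((-54.17)² + (17.08)²) = √(2934.3889 + 291.7264) = 56.80 km
  → nearest: 2 (38.50 km)
Q at (-23.98, -15.07):
  1: √((4.66)² + (-36.63)²) = √(21.7156 + 1341.7569) = 36.93 km
  2: √((9.97)² + (-22.11)²) = √(99.4009 + 488.8521) = 24.25 km
  3: √((-6.99)² + (-14.92)²) = √(48.8601 + 222.6064) = 16.48 km
  → nearest: 3 (16.48 km)
R at (-29.32, -26.32):
  1: √((10.00)² + (-25.38)²) = √(100.0000 + 644.1444) = 27.28 km
  2: √((15.31)² + (-10.86)²) = √(234.3961 + 117.9396) = 18.77 km
  3: √((-1.65)² + (-3.67)²) = √(2.7225 + 13.4689) = 4.02 km
  → nearest: 3 (4.02 km)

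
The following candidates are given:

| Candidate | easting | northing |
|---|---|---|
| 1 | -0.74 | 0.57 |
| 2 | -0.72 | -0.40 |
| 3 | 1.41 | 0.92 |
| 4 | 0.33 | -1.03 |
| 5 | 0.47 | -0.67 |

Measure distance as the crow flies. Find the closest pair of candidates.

Pairwise distances:
1–2: √((0.02)² + (-0.97)²) = √(0.00040 + 0.94090) = 0.970
1–3: √((2.15)² + (0.35)²) = √(4.62250 + 0.12250) = 2.178
1–4: √((1.07)² + (-1.60)²) = √(1.14490 + 2.56000) = 1.925
1–5: √((1.21)² + (-1.24)²) = √(1.46410 + 1.53760) = 1.733
2–3: √((2.13)² + (1.32)²) = √(4.53690 + 1.74240) = 2.506
2–4: √((1.05)² + (-0.63)²) = √(1.10250 + 0.39690) = 1.224
2–5: √((1.19)² + (-0.27)²) = √(1.41610 + 0.07290) = 1.220
3–4: √((-1.08)² + (-1.95)²) = √(1.16640 + 3.80250) = 2.229
3–5: √((-0.94)² + (-1.59)²) = √(0.88360 + 2.52810) = 1.847
4–5: √((0.14)² + (0.36)²) = √(0.01960 + 0.12960) = 0.386
Closest pair: 4–5 at 0.386.

4 and 5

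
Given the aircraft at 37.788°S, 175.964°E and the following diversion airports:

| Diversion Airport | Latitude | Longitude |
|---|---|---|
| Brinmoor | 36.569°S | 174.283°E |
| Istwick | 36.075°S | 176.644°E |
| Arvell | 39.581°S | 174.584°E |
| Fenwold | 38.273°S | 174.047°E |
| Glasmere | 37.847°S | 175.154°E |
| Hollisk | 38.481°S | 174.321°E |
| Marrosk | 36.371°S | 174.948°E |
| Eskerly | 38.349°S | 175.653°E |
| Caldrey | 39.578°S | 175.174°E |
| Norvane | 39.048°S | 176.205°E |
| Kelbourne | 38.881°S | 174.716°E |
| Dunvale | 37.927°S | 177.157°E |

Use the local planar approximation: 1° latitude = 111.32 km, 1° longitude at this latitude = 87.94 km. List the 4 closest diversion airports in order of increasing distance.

Distances from 37.788°S, 175.964°E:
Brinmoor: √((1.219·111.32)² + (-1.681·87.94)²) = √(18414.24031 + 21852.86332) = 200.667 km
Istwick: √((1.713·111.32)² + (0.680·87.94)²) = √(36363.11850 + 3575.94432) = 199.848 km
Arvell: √((-1.793·111.32)² + (-1.380·87.94)²) = √(39838.86660 + 14727.56999) = 233.595 km
Fenwold: √((-0.485·111.32)² + (-1.917·87.94)²) = √(2914.94170 + 28419.54682) = 177.016 km
Glasmere: √((-0.059·111.32)² + (-0.810·87.94)²) = √(43.13705 + 5073.91235) = 71.534 km
Hollisk: √((-0.693·111.32)² + (-1.643·87.94)²) = √(5951.31400 + 20876.03659) = 163.791 km
Marrosk: √((1.417·111.32)² + (-1.016·87.94)²) = √(24882.04641 + 7982.89356) = 181.287 km
Eskerly: √((-0.561·111.32)² + (-0.311·87.94)²) = √(3900.06745 + 747.98640) = 68.177 km
Caldrey: √((-1.790·111.32)² + (-0.790·87.94)²) = √(39705.66346 + 4826.44215) = 211.026 km
Norvane: √((-1.260·111.32)² + (0.241·87.94)²) = √(19673.76527 + 449.16614) = 141.855 km
Kelbourne: √((-1.093·111.32)² + (-1.248·87.94)²) = √(14804.26053 + 12044.86934) = 163.857 km
Dunvale: √((-0.139·111.32)² + (1.193·87.94)²) = √(239.42858 + 11006.61587) = 106.047 km
Sorted: Eskerly (68.177 km) < Glasmere (71.534 km) < Dunvale (106.047 km) < Norvane (141.855 km) < Hollisk (163.791 km) < Kelbourne (163.857 km) < …

Eskerly, Glasmere, Dunvale, Norvane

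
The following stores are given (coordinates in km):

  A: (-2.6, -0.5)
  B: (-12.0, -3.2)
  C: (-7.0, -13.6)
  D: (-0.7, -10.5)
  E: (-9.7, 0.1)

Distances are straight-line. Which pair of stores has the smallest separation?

Pairwise distances:
B–E: 4.0 km
C–D: 7.0 km
A–E: 7.1 km
A–B: 9.8 km
A–D: 10.2 km
B–C: 11.5 km
B–D: 13.5 km
A–C: 13.8 km
D–E: 13.9 km
C–E: 14.0 km
Closest pair: B–E at 4.0 km.

B and E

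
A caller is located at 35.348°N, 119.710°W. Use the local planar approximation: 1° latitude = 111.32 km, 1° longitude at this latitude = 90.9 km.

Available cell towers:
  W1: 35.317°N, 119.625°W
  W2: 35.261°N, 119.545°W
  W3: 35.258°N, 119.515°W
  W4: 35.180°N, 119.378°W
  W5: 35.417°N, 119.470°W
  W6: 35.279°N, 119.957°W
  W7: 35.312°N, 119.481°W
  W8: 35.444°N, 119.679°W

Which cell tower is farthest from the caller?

W4

Distances from 35.348°N, 119.710°W:
W1: √((-0.031·111.32)² + (0.085·90.9)²) = √(11.90885 + 59.69880) = 8.462 km
W2: √((-0.087·111.32)² + (0.165·90.9)²) = √(93.79613 + 224.95500) = 17.854 km
W3: √((-0.090·111.32)² + (0.195·90.9)²) = √(100.37635 + 314.19335) = 20.361 km
W4: √((-0.168·111.32)² + (0.332·90.9)²) = √(349.75583 + 910.75997) = 35.504 km
W5: √((0.069·111.32)² + (0.240·90.9)²) = √(58.99899 + 475.93786) = 23.129 km
W6: √((-0.069·111.32)² + (-0.247·90.9)²) = √(58.99899 + 504.10578) = 23.730 km
W7: √((-0.036·111.32)² + (0.229·90.9)²) = √(16.06022 + 433.31002) = 21.198 km
W8: √((0.096·111.32)² + (0.031·90.9)²) = √(114.20598 + 7.94056) = 11.052 km
Maximum: W4 at 35.504 km.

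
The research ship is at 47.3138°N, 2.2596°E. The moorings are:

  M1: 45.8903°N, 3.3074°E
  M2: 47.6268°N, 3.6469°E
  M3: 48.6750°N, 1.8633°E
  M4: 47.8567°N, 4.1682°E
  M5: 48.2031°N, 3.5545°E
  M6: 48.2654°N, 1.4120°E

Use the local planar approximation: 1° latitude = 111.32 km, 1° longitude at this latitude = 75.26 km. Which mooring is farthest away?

M1

Distances from 47.3138°N, 2.2596°E:
M1: √((-1.4235·111.32)² + (1.0478·75.26)²) = √(25110.845635 + 6218.493951) = 177.0010 km
M2: √((0.3130·111.32)² + (1.3873·75.26)²) = √(1214.045799 + 10901.071810) = 110.0687 km
M3: √((1.3612·111.32)² + (-0.3963·75.26)²) = √(22960.972381 + 889.562717) = 154.4362 km
M4: √((0.5429·111.32)² + (1.9086·75.26)²) = √(3652.465132 + 20632.804680) = 155.8373 km
M5: √((0.8893·111.32)² + (1.2949·75.26)²) = √(9800.381458 + 9497.316030) = 138.9162 km
M6: √((0.9516·111.32)² + (-0.8476·75.26)²) = √(11221.612353 + 4069.212070) = 123.6561 km
Maximum: M1 at 177.0010 km.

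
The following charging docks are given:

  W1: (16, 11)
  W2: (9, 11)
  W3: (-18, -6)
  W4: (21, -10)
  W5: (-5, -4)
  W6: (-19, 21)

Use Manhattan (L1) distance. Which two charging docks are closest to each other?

Pairwise distances:
W1–W2: 7
W1–W3: 51
W1–W4: 26
W1–W5: 36
W1–W6: 45
W2–W3: 44
W2–W4: 33
W2–W5: 29
W2–W6: 38
W3–W4: 43
W3–W5: 15
W3–W6: 28
W4–W5: 32
W4–W6: 71
W5–W6: 39
Closest pair: W1–W2 at 7.

W1 and W2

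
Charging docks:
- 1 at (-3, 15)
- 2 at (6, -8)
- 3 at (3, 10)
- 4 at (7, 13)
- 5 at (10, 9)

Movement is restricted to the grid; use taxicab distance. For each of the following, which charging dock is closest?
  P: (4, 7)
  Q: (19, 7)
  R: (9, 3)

P at (4, 7):
  1: |-7| + |8| = 7 + 8 = 15
  2: |2| + |-15| = 2 + 15 = 17
  3: |-1| + |3| = 1 + 3 = 4
  4: |3| + |6| = 3 + 6 = 9
  5: |6| + |2| = 6 + 2 = 8
  → nearest: 3 (4)
Q at (19, 7):
  1: |-22| + |8| = 22 + 8 = 30
  2: |-13| + |-15| = 13 + 15 = 28
  3: |-16| + |3| = 16 + 3 = 19
  4: |-12| + |6| = 12 + 6 = 18
  5: |-9| + |2| = 9 + 2 = 11
  → nearest: 5 (11)
R at (9, 3):
  1: |-12| + |12| = 12 + 12 = 24
  2: |-3| + |-11| = 3 + 11 = 14
  3: |-6| + |7| = 6 + 7 = 13
  4: |-2| + |10| = 2 + 10 = 12
  5: |1| + |6| = 1 + 6 = 7
  → nearest: 5 (7)

P→3; Q→5; R→5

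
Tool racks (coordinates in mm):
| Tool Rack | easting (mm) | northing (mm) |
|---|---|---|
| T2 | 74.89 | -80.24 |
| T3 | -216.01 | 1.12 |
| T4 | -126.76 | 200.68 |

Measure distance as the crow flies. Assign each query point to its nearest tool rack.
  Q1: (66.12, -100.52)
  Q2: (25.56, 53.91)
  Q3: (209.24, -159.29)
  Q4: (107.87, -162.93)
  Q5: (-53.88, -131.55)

Q1→T2; Q2→T2; Q3→T2; Q4→T2; Q5→T2

Q1 at (66.12, -100.52):
  T2: 22.10 mm
  T3: 299.88 mm
  T4: 357.66 mm
  → nearest: T2 (22.10 mm)
Q2 at (25.56, 53.91):
  T2: 142.93 mm
  T3: 247.27 mm
  T4: 211.52 mm
  → nearest: T2 (142.93 mm)
Q3 at (209.24, -159.29):
  T2: 155.88 mm
  T3: 454.50 mm
  T4: 492.42 mm
  → nearest: T2 (155.88 mm)
Q4 at (107.87, -162.93):
  T2: 89.02 mm
  T3: 363.06 mm
  T4: 432.74 mm
  → nearest: T2 (89.02 mm)
Q5 at (-53.88, -131.55):
  T2: 138.62 mm
  T3: 209.49 mm
  T4: 340.13 mm
  → nearest: T2 (138.62 mm)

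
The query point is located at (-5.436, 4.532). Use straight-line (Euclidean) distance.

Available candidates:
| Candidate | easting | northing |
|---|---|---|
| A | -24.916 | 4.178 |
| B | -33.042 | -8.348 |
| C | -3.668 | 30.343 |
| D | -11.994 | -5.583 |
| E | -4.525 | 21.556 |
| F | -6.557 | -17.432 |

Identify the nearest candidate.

D

Distances from (-5.436, 4.532):
A: √((-19.480)² + (-0.354)²) = √(379.47040 + 0.12532) = 19.483
B: √((-27.606)² + (-12.880)²) = √(762.09124 + 165.89440) = 30.463
C: √((1.768)² + (25.811)²) = √(3.12582 + 666.20772) = 25.871
D: √((-6.558)² + (-10.115)²) = √(43.00736 + 102.31323) = 12.055
E: √((0.911)² + (17.024)²) = √(0.82992 + 289.81658) = 17.048
F: √((-1.121)² + (-21.964)²) = √(1.25664 + 482.41730) = 21.993
Minimum: D at 12.055.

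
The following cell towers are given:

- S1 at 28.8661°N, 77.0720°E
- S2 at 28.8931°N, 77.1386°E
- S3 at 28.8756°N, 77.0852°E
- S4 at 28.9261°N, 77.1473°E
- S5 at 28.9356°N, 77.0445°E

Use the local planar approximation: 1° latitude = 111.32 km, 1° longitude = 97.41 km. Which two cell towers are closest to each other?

Pairwise distances:
S1–S2: 7.1499 km
S1–S3: 1.6648 km
S1–S4: 9.9204 km
S1–S5: 8.1874 km
S2–S3: 5.5545 km
S2–S4: 3.7700 km
S2–S5: 10.3152 km
S3–S4: 8.2581 km
S3–S5: 7.7672 km
S4–S5: 10.0694 km
Closest pair: S1–S3 at 1.6648 km.

S1 and S3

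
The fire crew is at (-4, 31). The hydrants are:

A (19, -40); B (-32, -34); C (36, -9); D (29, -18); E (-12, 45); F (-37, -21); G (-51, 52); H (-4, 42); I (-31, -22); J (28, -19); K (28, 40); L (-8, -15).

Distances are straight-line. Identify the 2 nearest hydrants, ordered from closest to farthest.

H, E

Distances from (-4, 31):
A: √((23)² + (-71)²) = √(529.000 + 5041.000) = 74.6
B: √((-28)² + (-65)²) = √(784.000 + 4225.000) = 70.8
C: √((40)² + (-40)²) = √(1600.000 + 1600.000) = 56.6
D: √((33)² + (-49)²) = √(1089.000 + 2401.000) = 59.1
E: √((-8)² + (14)²) = √(64.000 + 196.000) = 16.1
F: √((-33)² + (-52)²) = √(1089.000 + 2704.000) = 61.6
G: √((-47)² + (21)²) = √(2209.000 + 441.000) = 51.5
H: √((0)² + (11)²) = √(0.000 + 121.000) = 11.0
I: √((-27)² + (-53)²) = √(729.000 + 2809.000) = 59.5
J: √((32)² + (-50)²) = √(1024.000 + 2500.000) = 59.4
K: √((32)² + (9)²) = √(1024.000 + 81.000) = 33.2
L: √((-4)² + (-46)²) = √(16.000 + 2116.000) = 46.2
Sorted: H (11.0) < E (16.1) < K (33.2) < L (46.2) < …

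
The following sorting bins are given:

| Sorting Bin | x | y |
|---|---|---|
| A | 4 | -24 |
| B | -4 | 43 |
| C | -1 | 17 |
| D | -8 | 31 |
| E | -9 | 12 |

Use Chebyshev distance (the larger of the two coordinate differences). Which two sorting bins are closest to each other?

Pairwise distances:
A–B: max(|-8|, |67|) = 67
A–C: max(|-5|, |41|) = 41
A–D: max(|-12|, |55|) = 55
A–E: max(|-13|, |36|) = 36
B–C: max(|3|, |-26|) = 26
B–D: max(|-4|, |-12|) = 12
B–E: max(|-5|, |-31|) = 31
C–D: max(|-7|, |14|) = 14
C–E: max(|-8|, |-5|) = 8
D–E: max(|-1|, |-19|) = 19
Closest pair: C–E at 8.

C and E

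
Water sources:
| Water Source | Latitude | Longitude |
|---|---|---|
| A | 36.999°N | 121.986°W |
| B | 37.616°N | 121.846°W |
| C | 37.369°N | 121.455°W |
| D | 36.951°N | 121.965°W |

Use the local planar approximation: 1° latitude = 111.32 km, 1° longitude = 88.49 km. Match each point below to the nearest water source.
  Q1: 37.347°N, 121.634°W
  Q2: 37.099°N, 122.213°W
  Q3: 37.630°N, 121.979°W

Q1→C; Q2→A; Q3→B

Q1 at 37.347°N, 121.634°W:
  A: 49.709 km
  B: 35.336 km
  C: 16.028 km
  D: 52.926 km
  → nearest: C (16.028 km)
Q2 at 37.099°N, 122.213°W:
  A: 22.966 km
  B: 66.083 km
  C: 73.502 km
  D: 27.442 km
  → nearest: A (22.966 km)
Q3 at 37.630°N, 121.979°W:
  A: 70.246 km
  B: 11.872 km
  C: 54.720 km
  D: 75.596 km
  → nearest: B (11.872 km)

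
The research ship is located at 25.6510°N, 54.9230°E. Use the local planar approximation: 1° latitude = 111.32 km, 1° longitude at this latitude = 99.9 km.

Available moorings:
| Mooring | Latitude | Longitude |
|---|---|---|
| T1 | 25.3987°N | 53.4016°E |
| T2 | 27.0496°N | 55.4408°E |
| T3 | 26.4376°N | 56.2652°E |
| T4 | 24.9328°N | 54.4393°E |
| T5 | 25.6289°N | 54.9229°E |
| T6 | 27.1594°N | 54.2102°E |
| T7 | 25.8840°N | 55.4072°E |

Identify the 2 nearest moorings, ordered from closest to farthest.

Distances from 25.6510°N, 54.9230°E:
T1: √((-0.2523·111.32)² + (-1.5214·99.9)²) = √(788.825418 + 23100.309587) = 154.5611 km
T2: √((1.3986·111.32)² + (0.5178·99.9)²) = √(24240.046194 + 2675.808744) = 164.0605 km
T3: √((0.7866·111.32)² + (1.3422·99.9)²) = √(7667.508736 + 17978.996398) = 160.1453 km
T4: √((-0.7182·111.32)² + (-0.4837·99.9)²) = √(6392.006338 + 2334.979926) = 93.4183 km
T5: √((-0.0221·111.32)² + (-0.0001·99.9)²) = √(6.052446 + 0.000100) = 2.4602 km
T6: √((1.5084·111.32)² + (-0.7128·99.9)²) = √(28195.476778 + 5070.681804) = 182.3901 km
T7: √((0.2330·111.32)² + (0.4842·99.9)²) = √(672.757019 + 2339.809752) = 54.8869 km
Sorted: T5 (2.4602 km) < T7 (54.8869 km) < T4 (93.4183 km) < T1 (154.5611 km) < …

T5, T7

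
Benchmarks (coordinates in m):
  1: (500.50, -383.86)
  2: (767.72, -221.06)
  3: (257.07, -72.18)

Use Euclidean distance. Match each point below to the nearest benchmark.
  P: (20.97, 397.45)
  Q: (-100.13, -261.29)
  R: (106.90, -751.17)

P at (20.97, 397.45):
  1: √((479.53)² + (-781.31)²) = √(229949.0209 + 610445.3161) = 916.73 m
  2: √((746.75)² + (-618.51)²) = √(557635.5625 + 382554.6201) = 969.63 m
  3: √((236.10)² + (-469.63)²) = √(55743.2100 + 220552.3369) = 525.64 m
  → nearest: 3 (525.64 m)
Q at (-100.13, -261.29):
  1: √((600.63)² + (-122.57)²) = √(360756.3969 + 15023.4049) = 613.01 m
  2: √((867.85)² + (40.23)²) = √(753163.6225 + 1618.4529) = 868.78 m
  3: √((357.20)² + (189.11)²) = √(127591.8400 + 35762.5921) = 404.17 m
  → nearest: 3 (404.17 m)
R at (106.90, -751.17):
  1: √((393.60)² + (367.31)²) = √(154920.9600 + 134916.6361) = 538.37 m
  2: √((660.82)² + (530.11)²) = √(436683.0724 + 281016.6121) = 847.17 m
  3: √((150.17)² + (678.99)²) = √(22551.0289 + 461027.4201) = 695.40 m
  → nearest: 1 (538.37 m)

P→3; Q→3; R→1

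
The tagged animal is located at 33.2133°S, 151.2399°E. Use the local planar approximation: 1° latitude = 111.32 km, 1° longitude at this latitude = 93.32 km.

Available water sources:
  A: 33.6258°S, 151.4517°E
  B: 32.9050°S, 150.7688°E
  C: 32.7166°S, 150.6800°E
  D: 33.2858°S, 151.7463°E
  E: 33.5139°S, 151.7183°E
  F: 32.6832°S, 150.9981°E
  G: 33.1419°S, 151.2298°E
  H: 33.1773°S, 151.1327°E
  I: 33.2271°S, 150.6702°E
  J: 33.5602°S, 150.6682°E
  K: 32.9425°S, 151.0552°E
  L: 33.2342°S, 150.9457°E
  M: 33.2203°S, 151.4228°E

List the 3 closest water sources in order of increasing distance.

G, H, M

Distances from 33.2133°S, 151.2399°E:
A: √((-0.4125·111.32)² + (0.2118·93.32)²) = √(2108.600480 + 390.662182) = 49.9926 km
B: √((0.3083·111.32)² + (-0.4711·93.32)²) = √(1177.859380 + 1932.749941) = 55.7728 km
C: √((0.4967·111.32)² + (-0.5599·93.32)²) = √(3057.276481 + 2730.048706) = 76.0745 km
D: √((-0.0725·111.32)² + (0.5064·93.32)²) = √(65.136198 + 2233.247489) = 47.9415 km
E: √((-0.3006·111.32)² + (0.4784·93.32)²) = √(1119.758448 + 1993.112451) = 55.7931 km
F: √((0.5301·111.32)² + (-0.2418·93.32)²) = √(3482.266491 + 509.169116) = 63.1778 km
G: √((0.0714·111.32)² + (-0.0101·93.32)²) = √(63.174646 + 0.888367) = 8.0039 km
H: √((0.0360·111.32)² + (-0.1072·93.32)²) = √(16.060217 + 100.078095) = 10.7767 km
I: √((-0.0138·111.32)² + (-0.5697·93.32)²) = √(2.359960 + 2826.453853) = 53.1866 km
J: √((-0.3469·111.32)² + (-0.5717·93.32)²) = √(1491.265583 + 2846.333896) = 65.8605 km
K: √((0.2708·111.32)² + (-0.1847·93.32)²) = √(908.748517 + 297.086728) = 34.7251 km
L: √((-0.0209·111.32)² + (-0.2942·93.32)²) = √(5.413012 + 753.762968) = 27.5531 km
M: √((-0.0070·111.32)² + (0.1829·93.32)²) = √(0.607215 + 291.324407) = 17.0860 km
Sorted: G (8.0039 km) < H (10.7767 km) < M (17.0860 km) < L (27.5531 km) < K (34.7251 km) < …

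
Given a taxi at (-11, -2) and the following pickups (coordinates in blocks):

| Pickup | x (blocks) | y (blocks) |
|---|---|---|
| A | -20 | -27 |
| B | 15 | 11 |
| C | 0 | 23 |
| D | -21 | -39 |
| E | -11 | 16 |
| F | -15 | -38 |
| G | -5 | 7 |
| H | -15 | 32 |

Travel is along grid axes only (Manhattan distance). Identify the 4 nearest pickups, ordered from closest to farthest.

Distances from (-11, -2):
A: 34 blocks
B: 39 blocks
C: 36 blocks
D: 47 blocks
E: 18 blocks
F: 40 blocks
G: 15 blocks
H: 38 blocks
Sorted: G (15 blocks) < E (18 blocks) < A (34 blocks) < C (36 blocks) < H (38 blocks) < B (39 blocks) < …

G, E, A, C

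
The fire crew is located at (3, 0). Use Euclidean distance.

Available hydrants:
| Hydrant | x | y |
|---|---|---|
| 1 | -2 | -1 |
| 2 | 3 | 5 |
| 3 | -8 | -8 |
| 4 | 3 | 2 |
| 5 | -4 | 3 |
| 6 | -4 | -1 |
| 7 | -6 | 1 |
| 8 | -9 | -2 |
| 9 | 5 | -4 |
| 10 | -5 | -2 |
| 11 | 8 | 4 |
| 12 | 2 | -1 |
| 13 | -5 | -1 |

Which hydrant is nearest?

12

Distances from (3, 0):
1: √((-5)² + (-1)²) = √(25.000 + 1.000) = 5.1
2: √((0)² + (5)²) = √(0.000 + 25.000) = 5.0
3: √((-11)² + (-8)²) = √(121.000 + 64.000) = 13.6
4: √((0)² + (2)²) = √(0.000 + 4.000) = 2.0
5: √((-7)² + (3)²) = √(49.000 + 9.000) = 7.6
6: √((-7)² + (-1)²) = √(49.000 + 1.000) = 7.1
7: √((-9)² + (1)²) = √(81.000 + 1.000) = 9.1
8: √((-12)² + (-2)²) = √(144.000 + 4.000) = 12.2
9: √((2)² + (-4)²) = √(4.000 + 16.000) = 4.5
10: √((-8)² + (-2)²) = √(64.000 + 4.000) = 8.2
11: √((5)² + (4)²) = √(25.000 + 16.000) = 6.4
12: √((-1)² + (-1)²) = √(1.000 + 1.000) = 1.4
13: √((-8)² + (-1)²) = √(64.000 + 1.000) = 8.1
Minimum: 12 at 1.4.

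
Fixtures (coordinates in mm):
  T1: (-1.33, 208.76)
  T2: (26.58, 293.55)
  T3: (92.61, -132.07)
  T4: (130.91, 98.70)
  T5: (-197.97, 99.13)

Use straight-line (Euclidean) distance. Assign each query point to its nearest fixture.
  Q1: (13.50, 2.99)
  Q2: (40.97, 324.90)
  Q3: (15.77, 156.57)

Q1 at (13.50, 2.99):
  T1: 206.30 mm
  T2: 290.85 mm
  T3: 156.52 mm
  T4: 151.48 mm
  T5: 232.30 mm
  → nearest: T4 (151.48 mm)
Q2 at (40.97, 324.90):
  T1: 123.60 mm
  T2: 34.49 mm
  T3: 459.88 mm
  T4: 243.42 mm
  T5: 328.73 mm
  → nearest: T2 (34.49 mm)
Q3 at (15.77, 156.57):
  T1: 54.92 mm
  T2: 137.41 mm
  T3: 298.69 mm
  T4: 128.86 mm
  T5: 221.32 mm
  → nearest: T1 (54.92 mm)

Q1→T4; Q2→T2; Q3→T1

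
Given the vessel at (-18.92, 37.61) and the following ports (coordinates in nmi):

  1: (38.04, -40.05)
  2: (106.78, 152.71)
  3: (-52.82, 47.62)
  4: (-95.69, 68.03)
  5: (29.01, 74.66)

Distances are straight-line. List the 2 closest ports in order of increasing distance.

Distances from (-18.92, 37.61):
1: √((56.96)² + (-77.66)²) = √(3244.4416 + 6031.0756) = 96.31 nmi
2: √((125.70)² + (115.10)²) = √(15800.4900 + 13248.0100) = 170.44 nmi
3: √((-33.90)² + (10.01)²) = √(1149.2100 + 100.2001) = 35.35 nmi
4: √((-76.77)² + (30.42)²) = √(5893.6329 + 925.3764) = 82.58 nmi
5: √((47.93)² + (37.05)²) = √(2297.2849 + 1372.7025) = 60.58 nmi
Sorted: 3 (35.35 nmi) < 5 (60.58 nmi) < 4 (82.58 nmi) < 1 (96.31 nmi) < …

3, 5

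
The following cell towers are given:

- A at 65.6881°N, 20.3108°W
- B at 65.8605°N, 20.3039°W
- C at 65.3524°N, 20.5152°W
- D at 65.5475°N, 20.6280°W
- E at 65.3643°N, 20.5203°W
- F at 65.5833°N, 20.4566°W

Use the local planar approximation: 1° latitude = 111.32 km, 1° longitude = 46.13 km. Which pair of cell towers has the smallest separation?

C and E

Pairwise distances:
A–B: 19.1942 km
A–C: 38.5413 km
A–D: 21.4262 km
A–E: 37.3185 km
A–F: 13.4662 km
B–C: 57.3954 km
B–D: 37.9153 km
B–E: 56.1318 km
B–F: 31.6517 km
C–D: 22.3332 km
C–E: 1.3454 km
C–F: 25.8455 km
D–E: 20.9903 km
D–F: 8.8543 km
E–F: 24.5555 km
Closest pair: C–E at 1.3454 km.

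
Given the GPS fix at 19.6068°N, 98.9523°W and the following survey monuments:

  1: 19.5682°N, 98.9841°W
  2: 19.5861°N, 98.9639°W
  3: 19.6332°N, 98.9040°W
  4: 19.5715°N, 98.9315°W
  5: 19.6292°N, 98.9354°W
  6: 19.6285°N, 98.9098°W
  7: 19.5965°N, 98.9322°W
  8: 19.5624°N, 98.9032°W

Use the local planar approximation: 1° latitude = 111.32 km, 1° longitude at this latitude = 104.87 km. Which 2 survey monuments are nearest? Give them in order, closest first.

Distances from 19.6068°N, 98.9523°W:
1: √((-0.0386·111.32)² + (-0.0318·104.87)²) = √(18.463796 + 11.121331) = 5.4392 km
2: √((-0.0207·111.32)² + (-0.0116·104.87)²) = √(5.309909 + 1.479853) = 2.6057 km
3: √((0.0264·111.32)² + (0.0483·104.87)²) = √(8.636828 + 25.656464) = 5.8560 km
4: √((-0.0353·111.32)² + (0.0208·104.87)²) = √(15.441725 + 4.758052) = 4.4944 km
5: √((0.0224·111.32)² + (0.0169·104.87)²) = √(6.217881 + 3.141058) = 3.0592 km
6: √((0.0217·111.32)² + (0.0425·104.87)²) = √(5.835336 + 19.864626) = 5.0695 km
7: √((-0.0103·111.32)² + (0.0201·104.87)²) = √(1.314682 + 4.443188) = 2.3996 km
8: √((-0.0444·111.32)² + (0.0491·104.87)²) = √(24.429374 + 26.513406) = 7.1374 km
Sorted: 7 (2.3996 km) < 2 (2.6057 km) < 5 (3.0592 km) < 4 (4.4944 km) < …

7, 2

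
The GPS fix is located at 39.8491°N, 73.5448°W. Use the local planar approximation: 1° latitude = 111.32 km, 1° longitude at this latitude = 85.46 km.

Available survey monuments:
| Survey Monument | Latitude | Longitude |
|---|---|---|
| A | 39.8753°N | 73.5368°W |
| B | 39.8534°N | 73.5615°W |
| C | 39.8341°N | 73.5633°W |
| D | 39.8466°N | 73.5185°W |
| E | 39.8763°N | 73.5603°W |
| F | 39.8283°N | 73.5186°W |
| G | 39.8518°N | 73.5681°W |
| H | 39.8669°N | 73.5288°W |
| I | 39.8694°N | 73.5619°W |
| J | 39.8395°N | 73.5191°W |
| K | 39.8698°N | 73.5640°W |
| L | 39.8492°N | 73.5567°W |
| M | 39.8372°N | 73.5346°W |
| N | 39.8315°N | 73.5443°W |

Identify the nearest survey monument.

L

Distances from 39.8491°N, 73.5448°W:
A: 2.9956 km
B: 1.5053 km
C: 2.2995 km
D: 2.2648 km
E: 3.3050 km
F: 3.2210 km
G: 2.0138 km
H: 2.4075 km
I: 2.6911 km
J: 2.4425 km
K: 2.8288 km
L: 1.0170 km
M: 1.5858 km
N: 1.9597 km
Minimum: L at 1.0170 km.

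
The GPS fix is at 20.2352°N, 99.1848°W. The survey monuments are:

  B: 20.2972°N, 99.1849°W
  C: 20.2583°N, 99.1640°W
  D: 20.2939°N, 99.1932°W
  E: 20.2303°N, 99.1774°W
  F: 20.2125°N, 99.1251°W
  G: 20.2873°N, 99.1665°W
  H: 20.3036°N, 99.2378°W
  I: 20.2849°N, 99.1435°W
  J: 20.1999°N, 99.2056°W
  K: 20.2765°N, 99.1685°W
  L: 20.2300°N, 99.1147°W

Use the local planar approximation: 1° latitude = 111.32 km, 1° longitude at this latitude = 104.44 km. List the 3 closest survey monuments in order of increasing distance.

E, C, J

Distances from 20.2352°N, 99.1848°W:
B: √((0.0620·111.32)² + (-0.0001·104.44)²) = √(47.635395 + 0.000109) = 6.9018 km
C: √((0.0231·111.32)² + (0.0208·104.44)²) = √(6.612571 + 4.719113) = 3.3663 km
D: √((0.0587·111.32)² + (-0.0084·104.44)²) = √(42.699481 + 0.769648) = 6.5931 km
E: √((-0.0049·111.32)² + (0.0074·104.44)²) = √(0.297535 + 0.597306) = 0.9460 km
F: √((-0.0227·111.32)² + (0.0597·104.44)²) = √(6.385547 + 38.876073) = 6.7277 km
G: √((0.0521·111.32)² + (0.0183·104.44)²) = √(33.637355 + 3.652884) = 6.1066 km
H: √((0.0684·111.32)² + (-0.0530·104.44)²) = √(57.977382 + 30.639768) = 9.4137 km
I: √((0.0497·111.32)² + (0.0413·104.44)²) = √(30.609707 + 18.605178) = 7.0153 km
J: √((-0.0353·111.32)² + (-0.0208·104.44)²) = √(15.441725 + 4.719113) = 4.4901 km
K: √((0.0413·111.32)² + (0.0163·104.44)²) = √(21.137153 + 2.898070) = 4.9026 km
L: √((-0.0052·111.32)² + (0.0701·104.44)²) = √(0.335084 + 53.600614) = 7.3441 km
Sorted: E (0.9460 km) < C (3.3663 km) < J (4.4901 km) < K (4.9026 km) < G (6.1066 km) < …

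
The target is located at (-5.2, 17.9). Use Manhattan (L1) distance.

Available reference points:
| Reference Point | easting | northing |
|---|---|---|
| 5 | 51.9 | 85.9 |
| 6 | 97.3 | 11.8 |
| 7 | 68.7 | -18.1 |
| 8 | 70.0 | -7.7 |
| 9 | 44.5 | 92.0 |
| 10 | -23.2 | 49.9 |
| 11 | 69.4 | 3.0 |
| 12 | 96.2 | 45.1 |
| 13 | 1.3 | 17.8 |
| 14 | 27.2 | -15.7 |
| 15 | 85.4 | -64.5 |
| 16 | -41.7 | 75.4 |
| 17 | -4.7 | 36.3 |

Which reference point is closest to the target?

Distances from (-5.2, 17.9):
5: |57.1| + |68.0| = 57.1 + 68.0 = 125.1
6: |102.5| + |-6.1| = 102.5 + 6.1 = 108.6
7: |73.9| + |-36.0| = 73.9 + 36.0 = 109.9
8: |75.2| + |-25.6| = 75.2 + 25.6 = 100.8
9: |49.7| + |74.1| = 49.7 + 74.1 = 123.8
10: |-18.0| + |32.0| = 18.0 + 32.0 = 50.0
11: |74.6| + |-14.9| = 74.6 + 14.9 = 89.5
12: |101.4| + |27.2| = 101.4 + 27.2 = 128.6
13: |6.5| + |-0.1| = 6.5 + 0.1 = 6.6
14: |32.4| + |-33.6| = 32.4 + 33.6 = 66.0
15: |90.6| + |-82.4| = 90.6 + 82.4 = 173.0
16: |-36.5| + |57.5| = 36.5 + 57.5 = 94.0
17: |0.5| + |18.4| = 0.5 + 18.4 = 18.9
Minimum: 13 at 6.6.

13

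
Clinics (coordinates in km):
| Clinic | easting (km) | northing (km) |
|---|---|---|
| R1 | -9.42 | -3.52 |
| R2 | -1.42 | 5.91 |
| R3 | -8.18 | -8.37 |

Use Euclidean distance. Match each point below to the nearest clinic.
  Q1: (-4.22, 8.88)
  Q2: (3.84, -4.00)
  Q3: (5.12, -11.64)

Q1 at (-4.22, 8.88):
  R1: 13.45 km
  R2: 4.08 km
  R3: 17.70 km
  → nearest: R2 (4.08 km)
Q2 at (3.84, -4.00):
  R1: 13.27 km
  R2: 11.22 km
  R3: 12.79 km
  → nearest: R2 (11.22 km)
Q3 at (5.12, -11.64):
  R1: 16.65 km
  R2: 18.73 km
  R3: 13.70 km
  → nearest: R3 (13.70 km)

Q1→R2; Q2→R2; Q3→R3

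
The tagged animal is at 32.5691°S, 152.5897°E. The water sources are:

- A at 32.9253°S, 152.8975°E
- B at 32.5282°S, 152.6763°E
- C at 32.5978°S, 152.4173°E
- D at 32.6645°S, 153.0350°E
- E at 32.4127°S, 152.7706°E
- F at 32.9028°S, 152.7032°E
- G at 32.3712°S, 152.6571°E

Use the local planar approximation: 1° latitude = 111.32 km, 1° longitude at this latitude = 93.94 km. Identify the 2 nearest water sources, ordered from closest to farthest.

B, C

Distances from 32.5691°S, 152.5897°E:
A: 49.0750 km
B: 9.3226 km
C: 16.5074 km
D: 43.1585 km
E: 24.3292 km
F: 38.6474 km
G: 22.9220 km
Sorted: B (9.3226 km) < C (16.5074 km) < G (22.9220 km) < E (24.3292 km) < …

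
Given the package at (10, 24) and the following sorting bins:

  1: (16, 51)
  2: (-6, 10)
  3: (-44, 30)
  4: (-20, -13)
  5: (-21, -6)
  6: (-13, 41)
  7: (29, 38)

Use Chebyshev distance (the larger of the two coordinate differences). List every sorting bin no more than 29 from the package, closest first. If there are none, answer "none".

Distances from (10, 24):
1: max(|6|, |27|) = 27
2: max(|-16|, |-14|) = 16
3: max(|-54|, |6|) = 54
4: max(|-30|, |-37|) = 37
5: max(|-31|, |-30|) = 31
6: max(|-23|, |17|) = 23
7: max(|19|, |14|) = 19
Threshold 29: 2 (16), 7 (19), 6 (23), 1 (27) are within range.

2, 7, 6, 1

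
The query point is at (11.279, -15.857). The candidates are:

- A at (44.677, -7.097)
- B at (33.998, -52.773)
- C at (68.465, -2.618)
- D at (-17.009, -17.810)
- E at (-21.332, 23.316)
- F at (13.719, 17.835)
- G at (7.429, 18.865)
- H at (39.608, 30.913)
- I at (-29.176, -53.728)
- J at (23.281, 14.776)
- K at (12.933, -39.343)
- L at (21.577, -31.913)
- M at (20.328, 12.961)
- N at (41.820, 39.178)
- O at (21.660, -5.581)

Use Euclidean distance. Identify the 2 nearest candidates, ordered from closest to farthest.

O, L

Distances from (11.279, -15.857):
A: √((33.398)² + (8.760)²) = √(1115.42640 + 76.73760) = 34.528
B: √((22.719)² + (-36.916)²) = √(516.15296 + 1362.79106) = 43.347
C: √((57.186)² + (13.239)²) = √(3270.23860 + 175.27112) = 58.698
D: √((-28.288)² + (-1.953)²) = √(800.21094 + 3.81421) = 28.355
E: √((-32.611)² + (39.173)²) = √(1063.47732 + 1534.52393) = 50.971
F: √((2.440)² + (33.692)²) = √(5.95360 + 1135.15086) = 33.780
G: √((-3.850)² + (34.722)²) = √(14.82250 + 1205.61728) = 34.935
H: √((28.329)² + (46.770)²) = √(802.53224 + 2187.43290) = 54.681
I: √((-40.455)² + (-37.871)²) = √(1636.60702 + 1434.21264) = 55.415
J: √((12.002)² + (30.633)²) = √(144.04800 + 938.38069) = 32.900
K: √((1.654)² + (-23.486)²) = √(2.73572 + 551.59220) = 23.544
L: √((10.298)² + (-16.056)²) = √(106.04880 + 257.79514) = 19.075
M: √((9.049)² + (28.818)²) = √(81.88440 + 830.47712) = 30.205
N: √((30.541)² + (55.035)²) = √(932.75268 + 3028.85122) = 62.941
O: √((10.381)² + (10.276)²) = √(107.76516 + 105.59618) = 14.607
Sorted: O (14.607) < L (19.075) < K (23.544) < D (28.355) < …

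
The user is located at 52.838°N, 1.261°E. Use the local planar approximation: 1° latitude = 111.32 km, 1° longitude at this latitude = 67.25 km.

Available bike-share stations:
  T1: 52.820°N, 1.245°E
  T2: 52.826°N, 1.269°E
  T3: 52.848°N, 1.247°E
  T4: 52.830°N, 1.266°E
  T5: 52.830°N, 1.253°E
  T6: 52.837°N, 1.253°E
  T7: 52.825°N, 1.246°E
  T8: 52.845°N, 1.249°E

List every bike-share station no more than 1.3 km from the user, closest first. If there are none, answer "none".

Distances from 52.838°N, 1.261°E:
T1: √((-0.018·111.32)² + (-0.016·67.25)²) = √(4.01505 + 1.15778) = 2.274 km
T2: √((-0.012·111.32)² + (0.008·67.25)²) = √(1.78447 + 0.28944) = 1.440 km
T3: √((0.010·111.32)² + (-0.014·67.25)²) = √(1.23921 + 0.88642) = 1.458 km
T4: √((-0.008·111.32)² + (0.005·67.25)²) = √(0.79310 + 0.11306) = 0.952 km
T5: √((-0.008·111.32)² + (-0.008·67.25)²) = √(0.79310 + 0.28944) = 1.040 km
T6: √((-0.001·111.32)² + (-0.008·67.25)²) = √(0.01239 + 0.28944) = 0.549 km
T7: √((-0.013·111.32)² + (-0.015·67.25)²) = √(2.09427 + 1.01758) = 1.764 km
T8: √((0.007·111.32)² + (-0.012·67.25)²) = √(0.60721 + 0.65125) = 1.122 km
Threshold 1.3 km: T6 (0.549 km), T4 (0.952 km), T5 (1.040 km), T8 (1.122 km) are within range.

T6, T4, T5, T8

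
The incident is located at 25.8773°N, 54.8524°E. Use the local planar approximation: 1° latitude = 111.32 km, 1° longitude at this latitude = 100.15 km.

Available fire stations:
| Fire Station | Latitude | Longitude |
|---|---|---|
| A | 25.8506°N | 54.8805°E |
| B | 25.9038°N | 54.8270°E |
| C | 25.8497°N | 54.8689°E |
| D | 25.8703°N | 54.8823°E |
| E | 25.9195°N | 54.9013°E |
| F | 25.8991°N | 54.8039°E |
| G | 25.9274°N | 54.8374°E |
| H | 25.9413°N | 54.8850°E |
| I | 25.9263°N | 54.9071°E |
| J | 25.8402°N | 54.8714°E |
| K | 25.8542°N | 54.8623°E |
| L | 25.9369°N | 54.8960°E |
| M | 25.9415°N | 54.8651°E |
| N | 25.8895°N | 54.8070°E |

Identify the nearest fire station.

K

Distances from 25.8773°N, 54.8524°E:
A: 4.0932 km
B: 3.8953 km
C: 3.4886 km
D: 3.0942 km
E: 6.7862 km
F: 5.4298 km
G: 5.7759 km
H: 7.8369 km
I: 7.7307 km
J: 4.5473 km
K: 2.7560 km
L: 7.9426 km
M: 7.2590 km
N: 4.7453 km
Minimum: K at 2.7560 km.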